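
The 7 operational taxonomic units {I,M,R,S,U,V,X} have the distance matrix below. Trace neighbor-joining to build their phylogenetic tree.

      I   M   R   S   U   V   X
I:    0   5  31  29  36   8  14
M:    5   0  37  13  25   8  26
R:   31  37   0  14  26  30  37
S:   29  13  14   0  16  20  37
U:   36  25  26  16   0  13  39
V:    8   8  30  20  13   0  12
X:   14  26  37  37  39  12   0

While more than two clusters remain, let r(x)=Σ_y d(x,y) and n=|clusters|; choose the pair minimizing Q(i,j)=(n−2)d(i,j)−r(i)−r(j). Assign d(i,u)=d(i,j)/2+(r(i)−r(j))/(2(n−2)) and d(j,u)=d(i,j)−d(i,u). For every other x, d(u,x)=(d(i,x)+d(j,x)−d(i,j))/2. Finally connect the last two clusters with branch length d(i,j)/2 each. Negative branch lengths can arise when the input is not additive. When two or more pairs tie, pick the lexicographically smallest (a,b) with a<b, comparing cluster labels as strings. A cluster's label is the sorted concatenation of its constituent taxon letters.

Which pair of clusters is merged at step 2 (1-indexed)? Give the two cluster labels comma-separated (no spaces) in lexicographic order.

1. join R+S (d=14, Q=-234) ⇒ RS; edges |R|=58/5, |S|=12/5
  updated: d(I,RS)=23, d(M,RS)=18, d(RS,U)=14, d(RS,V)=18, d(RS,X)=30
2. join RS+U (d=14, Q=-174) ⇒ RSU; edges |RS|=4, |U|=10
  updated: d(I,RSU)=45/2, d(M,RSU)=29/2, d(RSU,V)=17/2, d(RSU,X)=55/2
3. join I+M (d=5, Q=-88) ⇒ IM; edges |I|=11/6, |M|=19/6
  updated: d(IM,RSU)=16, d(IM,V)=11/2, d(IM,X)=35/2
4. join IM+X (d=35/2, Q=-61) ⇒ IMX; edges |IM|=17/4, |X|=53/4
  updated: d(IMX,RSU)=13, d(IMX,V)=0
5. join IMX+RSU (d=13, Q=-43/2) ⇒ IMRSUX; edges |IMX|=9/4, |RSU|=43/4
  updated: d(IMRSUX,V)=-9/4
6. join IMRSUX+V (d=-9/4) ⇒ IMRSUVX; edges |IMRSUX|=-9/8, |V|=-9/8
final tree: ((((I:11/6,M:19/6):17/4,X:53/4):9/4,((R:58/5,S:12/5):4,U:10):43/4):-9/8,V:-9/8)
total length: 245/4

RS,U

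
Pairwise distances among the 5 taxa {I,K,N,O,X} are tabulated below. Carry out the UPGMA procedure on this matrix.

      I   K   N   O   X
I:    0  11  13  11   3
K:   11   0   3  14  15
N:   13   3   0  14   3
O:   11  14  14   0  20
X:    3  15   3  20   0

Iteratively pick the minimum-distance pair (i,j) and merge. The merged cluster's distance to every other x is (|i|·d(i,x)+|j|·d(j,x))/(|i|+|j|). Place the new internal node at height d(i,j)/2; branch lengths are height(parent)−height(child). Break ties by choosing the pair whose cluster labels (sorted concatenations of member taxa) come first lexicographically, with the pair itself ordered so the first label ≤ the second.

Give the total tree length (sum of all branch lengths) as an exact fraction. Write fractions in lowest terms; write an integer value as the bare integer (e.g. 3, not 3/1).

1. join I+X (d=3) ⇒ IX; edges |I|=3/2, |X|=3/2
  updated: d(IX,K)=13, d(IX,N)=8, d(IX,O)=31/2
2. join K+N (d=3) ⇒ KN; edges |K|=3/2, |N|=3/2
  updated: d(IX,KN)=21/2, d(KN,O)=14
3. join IX+KN (d=21/2) ⇒ IKNX; edges |IX|=15/4, |KN|=15/4
  updated: d(IKNX,O)=59/4
4. join IKNX+O (d=59/4) ⇒ IKNOX; edges |IKNX|=17/8, |O|=59/8
final tree: (((I:3/2,X:3/2):15/4,(K:3/2,N:3/2):15/4):17/8,O:59/8)
total length: 23

23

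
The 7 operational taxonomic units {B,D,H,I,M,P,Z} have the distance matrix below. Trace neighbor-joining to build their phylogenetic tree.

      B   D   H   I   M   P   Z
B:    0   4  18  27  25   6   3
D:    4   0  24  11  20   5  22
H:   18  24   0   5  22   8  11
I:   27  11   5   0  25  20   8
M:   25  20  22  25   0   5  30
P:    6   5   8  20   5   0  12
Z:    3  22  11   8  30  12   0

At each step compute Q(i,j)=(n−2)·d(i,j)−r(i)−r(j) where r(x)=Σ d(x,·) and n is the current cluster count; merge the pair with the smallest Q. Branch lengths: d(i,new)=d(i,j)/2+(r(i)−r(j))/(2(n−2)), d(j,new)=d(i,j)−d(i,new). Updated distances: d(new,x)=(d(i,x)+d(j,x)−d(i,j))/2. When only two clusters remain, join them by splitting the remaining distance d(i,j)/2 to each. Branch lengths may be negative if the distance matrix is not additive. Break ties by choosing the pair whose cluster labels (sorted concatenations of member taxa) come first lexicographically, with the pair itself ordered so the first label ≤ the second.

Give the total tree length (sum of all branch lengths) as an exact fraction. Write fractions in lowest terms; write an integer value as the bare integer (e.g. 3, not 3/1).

589/16

step 1: merge (H,I) at d=5, Q=-159; branch lengths H→17/10, I→33/10; new cluster HI
  updated: d(B,HI)=20, d(D,HI)=15, d(HI,M)=21, d(HI,P)=23/2, d(HI,Z)=7
step 2: merge (HI,Z) at d=7, Q=-241/2; branch lengths HI→57/16, Z→55/16; new cluster HIZ
  updated: d(B,HIZ)=8, d(D,HIZ)=15, d(HIZ,M)=22, d(HIZ,P)=33/4
step 3: merge (M,P) at d=5, Q=-325/4; branch lengths M→251/24, P→-131/24; new cluster MP
  updated: d(B,MP)=13, d(D,MP)=10, d(HIZ,MP)=101/8
step 4: merge (B,D) at d=4, Q=-46; branch lengths B→1, D→3; new cluster BD
  updated: d(BD,HIZ)=19/2, d(BD,MP)=19/2
step 5: merge (BD,HIZ) at d=19/2, Q=-253/8; branch lengths BD→51/16, HIZ→101/16; new cluster BDHIZ
  updated: d(BDHIZ,MP)=101/16
step 6: merge (BDHIZ,MP) at d=101/16; branch lengths BDHIZ→101/32, MP→101/32; new cluster BDHIMPZ
final tree: (((B:1,D:3):51/16,((H:17/10,I:33/10):57/16,Z:55/16):101/16):101/32,(M:251/24,P:-131/24):101/32)
total length: 589/16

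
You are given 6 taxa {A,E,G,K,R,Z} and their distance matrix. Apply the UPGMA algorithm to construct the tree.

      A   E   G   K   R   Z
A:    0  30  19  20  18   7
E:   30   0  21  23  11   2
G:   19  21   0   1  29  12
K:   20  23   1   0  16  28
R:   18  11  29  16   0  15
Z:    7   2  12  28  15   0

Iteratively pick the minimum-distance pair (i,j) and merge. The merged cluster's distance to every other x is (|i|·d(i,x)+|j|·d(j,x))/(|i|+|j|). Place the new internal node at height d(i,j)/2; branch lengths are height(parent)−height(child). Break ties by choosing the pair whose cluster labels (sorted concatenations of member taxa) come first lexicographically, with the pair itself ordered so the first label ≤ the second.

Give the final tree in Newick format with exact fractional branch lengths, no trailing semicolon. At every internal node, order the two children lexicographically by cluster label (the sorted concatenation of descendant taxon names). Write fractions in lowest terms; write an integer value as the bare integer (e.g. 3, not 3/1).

((A:55/6,((E:1,Z:1):11/2,R:13/2):8/3):4/3,(G:1/2,K:1/2):10)

step 1: merge (G,K) at d=1; branch lengths G→1/2, K→1/2; new cluster GK
  updated: d(A,GK)=39/2, d(E,GK)=22, d(GK,R)=45/2, d(GK,Z)=20
step 2: merge (E,Z) at d=2; branch lengths E→1, Z→1; new cluster EZ
  updated: d(A,EZ)=37/2, d(EZ,GK)=21, d(EZ,R)=13
step 3: merge (EZ,R) at d=13; branch lengths EZ→11/2, R→13/2; new cluster ERZ
  updated: d(A,ERZ)=55/3, d(ERZ,GK)=43/2
step 4: merge (A,ERZ) at d=55/3; branch lengths A→55/6, ERZ→8/3; new cluster AERZ
  updated: d(AERZ,GK)=21
step 5: merge (AERZ,GK) at d=21; branch lengths AERZ→4/3, GK→10; new cluster AEGKRZ
final tree: ((A:55/6,((E:1,Z:1):11/2,R:13/2):8/3):4/3,(G:1/2,K:1/2):10)
total length: 229/6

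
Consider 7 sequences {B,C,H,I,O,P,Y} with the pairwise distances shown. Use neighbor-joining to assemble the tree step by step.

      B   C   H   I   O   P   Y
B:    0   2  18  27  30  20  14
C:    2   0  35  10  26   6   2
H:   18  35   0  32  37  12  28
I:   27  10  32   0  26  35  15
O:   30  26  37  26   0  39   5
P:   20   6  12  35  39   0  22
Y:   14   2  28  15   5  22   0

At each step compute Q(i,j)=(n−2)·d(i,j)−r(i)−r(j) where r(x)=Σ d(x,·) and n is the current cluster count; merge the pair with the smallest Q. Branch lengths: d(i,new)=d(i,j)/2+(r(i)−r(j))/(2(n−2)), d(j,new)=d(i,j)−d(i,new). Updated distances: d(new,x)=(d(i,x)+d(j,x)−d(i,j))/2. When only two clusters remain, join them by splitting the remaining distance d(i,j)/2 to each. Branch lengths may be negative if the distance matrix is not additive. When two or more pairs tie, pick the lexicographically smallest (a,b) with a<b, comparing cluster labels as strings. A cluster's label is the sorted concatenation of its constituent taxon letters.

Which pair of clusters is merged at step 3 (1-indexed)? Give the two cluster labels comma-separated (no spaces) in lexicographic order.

1. join H+P (d=12, Q=-236) ⇒ HP; edges |H|=44/5, |P|=16/5
  updated: d(B,HP)=13, d(C,HP)=29/2, d(HP,I)=55/2, d(HP,O)=32, d(HP,Y)=19
2. join O+Y (d=5, Q=-154) ⇒ OY; edges |O|=21/2, |Y|=-11/2
  updated: d(B,OY)=39/2, d(C,OY)=23/2, d(HP,OY)=23, d(I,OY)=18
3. join B+HP (d=13, Q=-201/2) ⇒ BHP; edges |B|=15/4, |HP|=37/4
  updated: d(BHP,C)=7/4, d(BHP,I)=83/4, d(BHP,OY)=59/4
4. join BHP+C (d=7/4, Q=-57) ⇒ BCHP; edges |BHP|=35/8, |C|=-21/8
  updated: d(BCHP,I)=29/2, d(BCHP,OY)=49/4
5. join BCHP+I (d=29/2, Q=-179/4) ⇒ BCHIP; edges |BCHP|=35/8, |I|=81/8
  updated: d(BCHIP,OY)=63/8
6. join BCHIP+OY (d=63/8) ⇒ BCHIOPY; edges |BCHIP|=63/16, |OY|=63/16
final tree: ((((B:15/4,(H:44/5,P:16/5):37/4):35/8,C:-21/8):35/8,I:81/8):63/16,(O:21/2,Y:-11/2):63/16)
total length: 433/8

B,HP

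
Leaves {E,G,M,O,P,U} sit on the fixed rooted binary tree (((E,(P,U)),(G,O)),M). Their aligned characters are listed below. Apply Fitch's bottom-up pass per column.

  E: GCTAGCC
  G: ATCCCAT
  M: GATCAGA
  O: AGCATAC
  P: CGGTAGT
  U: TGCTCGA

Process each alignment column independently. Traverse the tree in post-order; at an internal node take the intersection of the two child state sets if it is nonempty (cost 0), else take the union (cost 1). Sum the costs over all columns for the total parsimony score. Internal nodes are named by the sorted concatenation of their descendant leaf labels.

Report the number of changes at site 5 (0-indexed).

2

[col 0] PU: children P:{C}, U:{T} ∪→ {C,T}; cost 1
[col 0] EPU: children E:{G}, PU:{C,T} ∪→ {C,G,T}; cost 1
[col 0] GO: children G:{A}, O:{A} ∩→ {A}; cost 0
[col 0] EGOPU: children EPU:{C,G,T}, GO:{A} ∪→ {A,C,G,T}; cost 1
[col 0] EGMOPU: children EGOPU:{A,C,G,T}, M:{G} ∩→ {G}; cost 0
[col 1] PU: children P:{G}, U:{G} ∩→ {G}; cost 0
[col 1] EPU: children E:{C}, PU:{G} ∪→ {C,G}; cost 1
[col 1] GO: children G:{T}, O:{G} ∪→ {G,T}; cost 1
[col 1] EGOPU: children EPU:{C,G}, GO:{G,T} ∩→ {G}; cost 0
[col 1] EGMOPU: children EGOPU:{G}, M:{A} ∪→ {A,G}; cost 1
[col 2] PU: children P:{G}, U:{C} ∪→ {C,G}; cost 1
[col 2] EPU: children E:{T}, PU:{C,G} ∪→ {C,G,T}; cost 1
[col 2] GO: children G:{C}, O:{C} ∩→ {C}; cost 0
[col 2] EGOPU: children EPU:{C,G,T}, GO:{C} ∩→ {C}; cost 0
[col 2] EGMOPU: children EGOPU:{C}, M:{T} ∪→ {C,T}; cost 1
[col 3] PU: children P:{T}, U:{T} ∩→ {T}; cost 0
[col 3] EPU: children E:{A}, PU:{T} ∪→ {A,T}; cost 1
[col 3] GO: children G:{C}, O:{A} ∪→ {A,C}; cost 1
[col 3] EGOPU: children EPU:{A,T}, GO:{A,C} ∩→ {A}; cost 0
[col 3] EGMOPU: children EGOPU:{A}, M:{C} ∪→ {A,C}; cost 1
[col 4] PU: children P:{A}, U:{C} ∪→ {A,C}; cost 1
[col 4] EPU: children E:{G}, PU:{A,C} ∪→ {A,C,G}; cost 1
[col 4] GO: children G:{C}, O:{T} ∪→ {C,T}; cost 1
[col 4] EGOPU: children EPU:{A,C,G}, GO:{C,T} ∩→ {C}; cost 0
[col 4] EGMOPU: children EGOPU:{C}, M:{A} ∪→ {A,C}; cost 1
[col 5] PU: children P:{G}, U:{G} ∩→ {G}; cost 0
[col 5] EPU: children E:{C}, PU:{G} ∪→ {C,G}; cost 1
[col 5] GO: children G:{A}, O:{A} ∩→ {A}; cost 0
[col 5] EGOPU: children EPU:{C,G}, GO:{A} ∪→ {A,C,G}; cost 1
[col 5] EGMOPU: children EGOPU:{A,C,G}, M:{G} ∩→ {G}; cost 0
[col 6] PU: children P:{T}, U:{A} ∪→ {A,T}; cost 1
[col 6] EPU: children E:{C}, PU:{A,T} ∪→ {A,C,T}; cost 1
[col 6] GO: children G:{T}, O:{C} ∪→ {C,T}; cost 1
[col 6] EGOPU: children EPU:{A,C,T}, GO:{C,T} ∩→ {C,T}; cost 0
[col 6] EGMOPU: children EGOPU:{C,T}, M:{A} ∪→ {A,C,T}; cost 1
per-site changes: [3, 3, 3, 3, 4, 2, 4]; total = 22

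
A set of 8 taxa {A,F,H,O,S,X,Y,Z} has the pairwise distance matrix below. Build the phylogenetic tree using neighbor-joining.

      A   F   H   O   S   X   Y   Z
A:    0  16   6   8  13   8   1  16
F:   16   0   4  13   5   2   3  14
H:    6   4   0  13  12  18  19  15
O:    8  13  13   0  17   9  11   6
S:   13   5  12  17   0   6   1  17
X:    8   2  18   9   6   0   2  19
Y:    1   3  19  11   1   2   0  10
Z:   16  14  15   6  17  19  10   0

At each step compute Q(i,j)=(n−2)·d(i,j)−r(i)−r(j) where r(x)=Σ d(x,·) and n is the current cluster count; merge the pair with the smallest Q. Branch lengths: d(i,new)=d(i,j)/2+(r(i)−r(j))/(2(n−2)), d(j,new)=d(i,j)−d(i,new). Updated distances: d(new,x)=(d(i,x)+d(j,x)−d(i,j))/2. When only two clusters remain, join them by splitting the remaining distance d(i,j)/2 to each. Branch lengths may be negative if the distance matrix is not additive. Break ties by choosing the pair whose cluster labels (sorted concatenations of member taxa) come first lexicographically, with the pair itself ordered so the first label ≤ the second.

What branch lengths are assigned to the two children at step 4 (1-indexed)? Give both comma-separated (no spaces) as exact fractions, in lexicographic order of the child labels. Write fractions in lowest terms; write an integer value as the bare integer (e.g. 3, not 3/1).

9/4,-5/4

iteration 1: select O,Z (d=6, Q=-138); attach at lengths (4/3, 14/3); label the merged cluster OZ
  updated: d(A,OZ)=9, d(F,OZ)=21/2, d(H,OZ)=11, d(OZ,S)=14, d(OZ,X)=11, d(OZ,Y)=15/2
iteration 2: select A,H (d=6, Q=-93); attach at lengths (13/10, 47/10); label the merged cluster AH
  updated: d(AH,F)=7, d(AH,OZ)=7, d(AH,S)=19/2, d(AH,X)=10, d(AH,Y)=7
iteration 3: select AH,OZ (d=7, Q=-125/2); attach at lengths (37/16, 75/16); label the merged cluster AHOZ
  updated: d(AHOZ,F)=21/4, d(AHOZ,S)=33/4, d(AHOZ,X)=7, d(AHOZ,Y)=15/4
iteration 4: select S,Y (d=1, Q=-27); attach at lengths (9/4, -5/4); label the merged cluster SY
  updated: d(AHOZ,SY)=11/2, d(F,SY)=7/2, d(SY,X)=7/2
iteration 5: select AHOZ,SY (d=11/2, Q=-77/4); attach at lengths (65/16, 23/16); label the merged cluster AHOSYZ
  updated: d(AHOSYZ,F)=13/8, d(AHOSYZ,X)=5/2
iteration 6: select AHOSYZ,F (d=13/8, Q=-49/8); attach at lengths (17/16, 9/16); label the merged cluster AFHOSYZ
  updated: d(AFHOSYZ,X)=23/16
iteration 7: select AFHOSYZ,X (d=23/16); attach at lengths (23/32, 23/32); label the merged cluster AFHOSXYZ
final tree: (((((A:13/10,H:47/10):37/16,(O:4/3,Z:14/3):75/16):65/16,(S:9/4,Y:-5/4):23/16):17/16,F:9/16):23/32,X:23/32)
total length: 457/16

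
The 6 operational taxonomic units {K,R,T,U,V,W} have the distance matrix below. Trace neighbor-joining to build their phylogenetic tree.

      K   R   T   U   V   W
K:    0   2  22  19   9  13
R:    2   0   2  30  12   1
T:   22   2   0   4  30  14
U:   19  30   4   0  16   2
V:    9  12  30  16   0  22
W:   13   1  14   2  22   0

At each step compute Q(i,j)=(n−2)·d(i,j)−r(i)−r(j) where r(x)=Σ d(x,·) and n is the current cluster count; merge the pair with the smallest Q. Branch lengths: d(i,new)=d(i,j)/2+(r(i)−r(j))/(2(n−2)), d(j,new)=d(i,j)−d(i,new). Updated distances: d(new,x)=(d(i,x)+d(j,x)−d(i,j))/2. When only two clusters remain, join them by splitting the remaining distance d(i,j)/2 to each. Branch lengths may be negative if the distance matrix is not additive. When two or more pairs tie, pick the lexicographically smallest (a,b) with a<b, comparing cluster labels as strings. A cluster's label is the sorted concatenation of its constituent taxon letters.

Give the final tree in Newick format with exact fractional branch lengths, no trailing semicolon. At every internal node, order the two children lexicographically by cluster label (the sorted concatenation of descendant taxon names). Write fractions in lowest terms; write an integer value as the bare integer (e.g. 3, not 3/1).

step 1: merge (T,U) at d=4, Q=-127; branch lengths T→17/8, U→15/8; new cluster TU
  updated: d(K,TU)=37/2, d(R,TU)=14, d(TU,V)=21, d(TU,W)=6
step 2: merge (TU,W) at d=6, Q=-167/2; branch lengths TU→71/12, W→1/12; new cluster TUW
  updated: d(K,TUW)=51/4, d(R,TUW)=9/2, d(TUW,V)=37/2
step 3: merge (K,V) at d=9, Q=-181/4; branch lengths K→9/16, V→135/16; new cluster KV
  updated: d(KV,R)=5/2, d(KV,TUW)=89/8
step 4: merge (KV,R) at d=5/2, Q=-145/8; branch lengths KV→73/16, R→-33/16; new cluster KRV
  updated: d(KRV,TUW)=105/16
step 5: merge (KRV,TUW) at d=105/16; branch lengths KRV→105/32, TUW→105/32; new cluster KRTUVW
final tree: (((K:9/16,V:135/16):73/16,R:-33/16):105/32,((T:17/8,U:15/8):71/12,W:1/12):105/32)
total length: 449/16

(((K:9/16,V:135/16):73/16,R:-33/16):105/32,((T:17/8,U:15/8):71/12,W:1/12):105/32)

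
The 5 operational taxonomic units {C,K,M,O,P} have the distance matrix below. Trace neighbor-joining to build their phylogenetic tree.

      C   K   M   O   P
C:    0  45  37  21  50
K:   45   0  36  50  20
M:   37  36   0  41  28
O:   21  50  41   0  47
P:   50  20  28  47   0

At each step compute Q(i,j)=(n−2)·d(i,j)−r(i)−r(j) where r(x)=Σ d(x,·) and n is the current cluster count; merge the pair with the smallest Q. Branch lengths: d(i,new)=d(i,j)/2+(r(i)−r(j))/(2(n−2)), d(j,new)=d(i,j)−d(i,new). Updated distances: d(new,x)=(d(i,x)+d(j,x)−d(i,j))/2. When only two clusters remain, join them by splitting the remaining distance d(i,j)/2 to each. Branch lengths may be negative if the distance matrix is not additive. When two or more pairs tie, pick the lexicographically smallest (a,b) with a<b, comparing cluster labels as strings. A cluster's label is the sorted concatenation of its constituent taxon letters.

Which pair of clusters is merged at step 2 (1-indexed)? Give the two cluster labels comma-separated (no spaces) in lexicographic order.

1. join C+O (d=21, Q=-249) ⇒ CO; edges |C|=19/2, |O|=23/2
  updated: d(CO,K)=37, d(CO,M)=57/2, d(CO,P)=38
2. join CO+M (d=57/2, Q=-139) ⇒ CMO; edges |CO|=17, |M|=23/2
  updated: d(CMO,K)=89/4, d(CMO,P)=75/4
3. join CMO+K (d=89/4, Q=-61) ⇒ CKMO; edges |CMO|=21/2, |K|=47/4
  updated: d(CKMO,P)=33/4
4. join CKMO+P (d=33/4) ⇒ CKMOP; edges |CKMO|=33/8, |P|=33/8
final tree: ((((C:19/2,O:23/2):17,M:23/2):21/2,K:47/4):33/8,P:33/8)
total length: 80

CO,M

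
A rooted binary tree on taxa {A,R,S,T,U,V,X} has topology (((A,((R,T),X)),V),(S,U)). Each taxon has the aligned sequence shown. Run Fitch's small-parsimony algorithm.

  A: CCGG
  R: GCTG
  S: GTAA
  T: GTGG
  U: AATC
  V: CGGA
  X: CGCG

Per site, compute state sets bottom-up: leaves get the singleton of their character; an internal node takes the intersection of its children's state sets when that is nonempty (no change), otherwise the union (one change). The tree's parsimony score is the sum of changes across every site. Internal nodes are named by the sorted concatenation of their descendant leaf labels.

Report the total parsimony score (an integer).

site 0, node RT: R={G} ∩ T={G} → {G} (+0)
site 0, node RTX: RT={G} ∪ X={C} → {C,G} (+1)
site 0, node ARTX: A={C} ∩ RTX={C,G} → {C} (+0)
site 0, node ARTVX: ARTX={C} ∩ V={C} → {C} (+0)
site 0, node SU: S={G} ∪ U={A} → {A,G} (+1)
site 0, node ARSTUVX: ARTVX={C} ∪ SU={A,G} → {A,C,G} (+1)
site 1, node RT: R={C} ∪ T={T} → {C,T} (+1)
site 1, node RTX: RT={C,T} ∪ X={G} → {C,G,T} (+1)
site 1, node ARTX: A={C} ∩ RTX={C,G,T} → {C} (+0)
site 1, node ARTVX: ARTX={C} ∪ V={G} → {C,G} (+1)
site 1, node SU: S={T} ∪ U={A} → {A,T} (+1)
site 1, node ARSTUVX: ARTVX={C,G} ∪ SU={A,T} → {A,C,G,T} (+1)
site 2, node RT: R={T} ∪ T={G} → {G,T} (+1)
site 2, node RTX: RT={G,T} ∪ X={C} → {C,G,T} (+1)
site 2, node ARTX: A={G} ∩ RTX={C,G,T} → {G} (+0)
site 2, node ARTVX: ARTX={G} ∩ V={G} → {G} (+0)
site 2, node SU: S={A} ∪ U={T} → {A,T} (+1)
site 2, node ARSTUVX: ARTVX={G} ∪ SU={A,T} → {A,G,T} (+1)
site 3, node RT: R={G} ∩ T={G} → {G} (+0)
site 3, node RTX: RT={G} ∩ X={G} → {G} (+0)
site 3, node ARTX: A={G} ∩ RTX={G} → {G} (+0)
site 3, node ARTVX: ARTX={G} ∪ V={A} → {A,G} (+1)
site 3, node SU: S={A} ∪ U={C} → {A,C} (+1)
site 3, node ARSTUVX: ARTVX={A,G} ∩ SU={A,C} → {A} (+0)
per-site changes: [3, 5, 4, 2]; total = 14

14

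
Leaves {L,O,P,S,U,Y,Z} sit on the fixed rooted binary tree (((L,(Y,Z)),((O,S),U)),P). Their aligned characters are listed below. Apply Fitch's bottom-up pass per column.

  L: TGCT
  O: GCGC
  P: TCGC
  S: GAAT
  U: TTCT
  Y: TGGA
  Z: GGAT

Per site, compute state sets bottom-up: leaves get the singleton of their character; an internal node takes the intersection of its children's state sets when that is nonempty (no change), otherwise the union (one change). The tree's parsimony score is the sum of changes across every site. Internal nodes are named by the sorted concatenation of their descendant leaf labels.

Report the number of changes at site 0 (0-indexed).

site 0, node YZ: Y={T} ∪ Z={G} → {G,T} (+1)
site 0, node LYZ: L={T} ∩ YZ={G,T} → {T} (+0)
site 0, node OS: O={G} ∩ S={G} → {G} (+0)
site 0, node OSU: OS={G} ∪ U={T} → {G,T} (+1)
site 0, node LOSUYZ: LYZ={T} ∩ OSU={G,T} → {T} (+0)
site 0, node LOPSUYZ: LOSUYZ={T} ∩ P={T} → {T} (+0)
site 1, node YZ: Y={G} ∩ Z={G} → {G} (+0)
site 1, node LYZ: L={G} ∩ YZ={G} → {G} (+0)
site 1, node OS: O={C} ∪ S={A} → {A,C} (+1)
site 1, node OSU: OS={A,C} ∪ U={T} → {A,C,T} (+1)
site 1, node LOSUYZ: LYZ={G} ∪ OSU={A,C,T} → {A,C,G,T} (+1)
site 1, node LOPSUYZ: LOSUYZ={A,C,G,T} ∩ P={C} → {C} (+0)
site 2, node YZ: Y={G} ∪ Z={A} → {A,G} (+1)
site 2, node LYZ: L={C} ∪ YZ={A,G} → {A,C,G} (+1)
site 2, node OS: O={G} ∪ S={A} → {A,G} (+1)
site 2, node OSU: OS={A,G} ∪ U={C} → {A,C,G} (+1)
site 2, node LOSUYZ: LYZ={A,C,G} ∩ OSU={A,C,G} → {A,C,G} (+0)
site 2, node LOPSUYZ: LOSUYZ={A,C,G} ∩ P={G} → {G} (+0)
site 3, node YZ: Y={A} ∪ Z={T} → {A,T} (+1)
site 3, node LYZ: L={T} ∩ YZ={A,T} → {T} (+0)
site 3, node OS: O={C} ∪ S={T} → {C,T} (+1)
site 3, node OSU: OS={C,T} ∩ U={T} → {T} (+0)
site 3, node LOSUYZ: LYZ={T} ∩ OSU={T} → {T} (+0)
site 3, node LOPSUYZ: LOSUYZ={T} ∪ P={C} → {C,T} (+1)
per-site changes: [2, 3, 4, 3]; total = 12

2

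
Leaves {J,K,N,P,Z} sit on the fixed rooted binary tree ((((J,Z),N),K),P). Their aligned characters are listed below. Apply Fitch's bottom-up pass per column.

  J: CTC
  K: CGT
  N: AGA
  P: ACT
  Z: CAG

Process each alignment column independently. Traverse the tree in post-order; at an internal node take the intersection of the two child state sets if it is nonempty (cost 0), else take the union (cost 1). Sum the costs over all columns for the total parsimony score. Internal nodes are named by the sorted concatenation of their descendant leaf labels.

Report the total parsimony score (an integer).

8

site 0, node JZ: J={C} ∩ Z={C} → {C} (+0)
site 0, node JNZ: JZ={C} ∪ N={A} → {A,C} (+1)
site 0, node JKNZ: JNZ={A,C} ∩ K={C} → {C} (+0)
site 0, node JKNPZ: JKNZ={C} ∪ P={A} → {A,C} (+1)
site 1, node JZ: J={T} ∪ Z={A} → {A,T} (+1)
site 1, node JNZ: JZ={A,T} ∪ N={G} → {A,G,T} (+1)
site 1, node JKNZ: JNZ={A,G,T} ∩ K={G} → {G} (+0)
site 1, node JKNPZ: JKNZ={G} ∪ P={C} → {C,G} (+1)
site 2, node JZ: J={C} ∪ Z={G} → {C,G} (+1)
site 2, node JNZ: JZ={C,G} ∪ N={A} → {A,C,G} (+1)
site 2, node JKNZ: JNZ={A,C,G} ∪ K={T} → {A,C,G,T} (+1)
site 2, node JKNPZ: JKNZ={A,C,G,T} ∩ P={T} → {T} (+0)
per-site changes: [2, 3, 3]; total = 8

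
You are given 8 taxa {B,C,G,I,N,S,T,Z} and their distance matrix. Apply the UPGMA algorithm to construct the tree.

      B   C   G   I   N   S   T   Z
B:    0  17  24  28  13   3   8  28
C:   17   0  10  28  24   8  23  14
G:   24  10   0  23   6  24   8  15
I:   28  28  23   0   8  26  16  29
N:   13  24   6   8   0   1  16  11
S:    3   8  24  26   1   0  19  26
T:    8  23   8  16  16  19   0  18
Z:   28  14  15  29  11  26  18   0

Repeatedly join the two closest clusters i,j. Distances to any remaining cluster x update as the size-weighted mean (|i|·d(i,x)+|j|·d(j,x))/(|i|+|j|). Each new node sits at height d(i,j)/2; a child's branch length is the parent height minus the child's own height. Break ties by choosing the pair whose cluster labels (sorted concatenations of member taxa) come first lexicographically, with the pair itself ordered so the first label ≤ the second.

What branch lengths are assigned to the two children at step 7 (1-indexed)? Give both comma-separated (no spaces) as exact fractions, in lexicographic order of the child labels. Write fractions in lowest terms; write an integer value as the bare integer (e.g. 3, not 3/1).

16/7,79/7

1. join N+S (d=1) ⇒ NS; edges |N|=1/2, |S|=1/2
  updated: d(B,NS)=8, d(C,NS)=16, d(G,NS)=15, d(I,NS)=17, d(NS,T)=35/2, d(NS,Z)=37/2
2. join B+NS (d=8) ⇒ BNS; edges |B|=4, |NS|=7/2
  updated: d(BNS,C)=49/3, d(BNS,G)=18, d(BNS,I)=62/3, d(BNS,T)=43/3, d(BNS,Z)=65/3
3. join G+T (d=8) ⇒ GT; edges |G|=4, |T|=4
  updated: d(BNS,GT)=97/6, d(C,GT)=33/2, d(GT,I)=39/2, d(GT,Z)=33/2
4. join C+Z (d=14) ⇒ CZ; edges |C|=7, |Z|=7
  updated: d(BNS,CZ)=19, d(CZ,GT)=33/2, d(CZ,I)=57/2
5. join BNS+GT (d=97/6) ⇒ BGNST; edges |BNS|=49/12, |GT|=49/12
  updated: d(BGNST,CZ)=18, d(BGNST,I)=101/5
6. join BGNST+CZ (d=18) ⇒ BCGNSTZ; edges |BGNST|=11/12, |CZ|=2
  updated: d(BCGNSTZ,I)=158/7
7. join BCGNSTZ+I (d=158/7) ⇒ BCGINSTZ; edges |BCGNSTZ|=16/7, |I|=79/7
final tree: ((((B:4,(N:1/2,S:1/2):7/2):49/12,(G:4,T:4):49/12):11/12,(C:7,Z:7):2):16/7,I:79/7)
total length: 4633/84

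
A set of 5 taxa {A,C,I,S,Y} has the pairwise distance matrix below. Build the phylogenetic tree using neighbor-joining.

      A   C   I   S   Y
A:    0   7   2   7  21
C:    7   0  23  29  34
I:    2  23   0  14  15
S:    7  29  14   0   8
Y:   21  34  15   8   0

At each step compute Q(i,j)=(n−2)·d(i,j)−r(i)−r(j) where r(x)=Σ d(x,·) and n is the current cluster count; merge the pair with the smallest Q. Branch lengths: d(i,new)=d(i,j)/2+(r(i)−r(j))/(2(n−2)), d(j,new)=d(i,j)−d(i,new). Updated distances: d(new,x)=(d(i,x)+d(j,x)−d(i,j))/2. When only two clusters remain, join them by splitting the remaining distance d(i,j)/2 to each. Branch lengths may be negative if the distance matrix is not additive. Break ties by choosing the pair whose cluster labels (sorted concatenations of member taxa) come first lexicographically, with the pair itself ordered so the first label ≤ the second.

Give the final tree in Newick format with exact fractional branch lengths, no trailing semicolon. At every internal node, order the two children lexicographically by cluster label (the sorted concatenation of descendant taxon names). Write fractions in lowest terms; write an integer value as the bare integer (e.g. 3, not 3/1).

step 1: merge (S,Y) at d=8, Q=-112; branch lengths S→2/3, Y→22/3; new cluster SY
  updated: d(A,SY)=10, d(C,SY)=55/2, d(I,SY)=21/2
step 2: merge (A,C) at d=7, Q=-125/2; branch lengths A→-49/8, C→105/8; new cluster AC
  updated: d(AC,I)=9, d(AC,SY)=61/4
step 3: merge (AC,I) at d=9, Q=-139/4; branch lengths AC→55/8, I→17/8; new cluster ACI
  updated: d(ACI,SY)=67/8
step 4: merge (ACI,SY) at d=67/8; branch lengths ACI→67/16, SY→67/16; new cluster ACISY
final tree: (((A:-49/8,C:105/8):55/8,I:17/8):67/16,(S:2/3,Y:22/3):67/16)
total length: 259/8

(((A:-49/8,C:105/8):55/8,I:17/8):67/16,(S:2/3,Y:22/3):67/16)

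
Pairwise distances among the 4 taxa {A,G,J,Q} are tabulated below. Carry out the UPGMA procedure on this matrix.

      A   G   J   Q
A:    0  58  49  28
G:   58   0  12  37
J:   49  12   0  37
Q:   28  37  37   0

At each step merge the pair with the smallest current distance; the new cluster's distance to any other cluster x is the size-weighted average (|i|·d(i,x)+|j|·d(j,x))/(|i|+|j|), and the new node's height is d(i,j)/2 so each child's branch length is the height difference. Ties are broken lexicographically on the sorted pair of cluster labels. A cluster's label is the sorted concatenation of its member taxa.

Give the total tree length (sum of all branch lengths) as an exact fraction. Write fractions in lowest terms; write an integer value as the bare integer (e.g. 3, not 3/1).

261/4

1. join G+J (d=12) ⇒ GJ; edges |G|=6, |J|=6
  updated: d(A,GJ)=107/2, d(GJ,Q)=37
2. join A+Q (d=28) ⇒ AQ; edges |A|=14, |Q|=14
  updated: d(AQ,GJ)=181/4
3. join AQ+GJ (d=181/4) ⇒ AGJQ; edges |AQ|=69/8, |GJ|=133/8
final tree: ((A:14,Q:14):69/8,(G:6,J:6):133/8)
total length: 261/4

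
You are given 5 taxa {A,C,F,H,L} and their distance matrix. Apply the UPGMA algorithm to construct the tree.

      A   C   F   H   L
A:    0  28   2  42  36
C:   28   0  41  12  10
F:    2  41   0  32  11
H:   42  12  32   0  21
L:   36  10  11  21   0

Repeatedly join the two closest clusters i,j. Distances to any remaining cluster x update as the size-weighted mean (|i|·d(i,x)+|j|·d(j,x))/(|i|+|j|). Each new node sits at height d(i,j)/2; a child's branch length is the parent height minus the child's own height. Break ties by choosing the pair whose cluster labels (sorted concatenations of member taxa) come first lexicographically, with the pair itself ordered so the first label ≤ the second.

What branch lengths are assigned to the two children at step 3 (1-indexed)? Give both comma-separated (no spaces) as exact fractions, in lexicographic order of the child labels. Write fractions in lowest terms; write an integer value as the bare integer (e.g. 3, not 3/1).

iteration 1: select A,F (d=2); attach at lengths (1, 1); label the merged cluster AF
  updated: d(AF,C)=69/2, d(AF,H)=37, d(AF,L)=47/2
iteration 2: select C,L (d=10); attach at lengths (5, 5); label the merged cluster CL
  updated: d(AF,CL)=29, d(CL,H)=33/2
iteration 3: select CL,H (d=33/2); attach at lengths (13/4, 33/4); label the merged cluster CHL
  updated: d(AF,CHL)=95/3
iteration 4: select AF,CHL (d=95/3); attach at lengths (89/6, 91/12); label the merged cluster ACFHL
final tree: ((A:1,F:1):89/6,((C:5,L:5):13/4,H:33/4):91/12)
total length: 551/12

13/4,33/4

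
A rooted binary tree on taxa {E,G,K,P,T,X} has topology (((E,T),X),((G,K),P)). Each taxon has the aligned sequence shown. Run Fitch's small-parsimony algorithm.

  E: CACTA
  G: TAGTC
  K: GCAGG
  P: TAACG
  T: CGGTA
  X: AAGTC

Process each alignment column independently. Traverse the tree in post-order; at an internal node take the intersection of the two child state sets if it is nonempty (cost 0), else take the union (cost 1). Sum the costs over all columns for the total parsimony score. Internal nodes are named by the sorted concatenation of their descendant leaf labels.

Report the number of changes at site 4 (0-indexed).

3

ET@0: {C} ∩ {C} = {C} (intersection, +0)
ETX@0: {C} ∪ {A} = {A,C} (union, +1)
GK@0: {T} ∪ {G} = {G,T} (union, +1)
GKP@0: {G,T} ∩ {T} = {T} (intersection, +0)
EGKPTX@0: {A,C} ∪ {T} = {A,C,T} (union, +1)
ET@1: {A} ∪ {G} = {A,G} (union, +1)
ETX@1: {A,G} ∩ {A} = {A} (intersection, +0)
GK@1: {A} ∪ {C} = {A,C} (union, +1)
GKP@1: {A,C} ∩ {A} = {A} (intersection, +0)
EGKPTX@1: {A} ∩ {A} = {A} (intersection, +0)
ET@2: {C} ∪ {G} = {C,G} (union, +1)
ETX@2: {C,G} ∩ {G} = {G} (intersection, +0)
GK@2: {G} ∪ {A} = {A,G} (union, +1)
GKP@2: {A,G} ∩ {A} = {A} (intersection, +0)
EGKPTX@2: {G} ∪ {A} = {A,G} (union, +1)
ET@3: {T} ∩ {T} = {T} (intersection, +0)
ETX@3: {T} ∩ {T} = {T} (intersection, +0)
GK@3: {T} ∪ {G} = {G,T} (union, +1)
GKP@3: {G,T} ∪ {C} = {C,G,T} (union, +1)
EGKPTX@3: {T} ∩ {C,G,T} = {T} (intersection, +0)
ET@4: {A} ∩ {A} = {A} (intersection, +0)
ETX@4: {A} ∪ {C} = {A,C} (union, +1)
GK@4: {C} ∪ {G} = {C,G} (union, +1)
GKP@4: {C,G} ∩ {G} = {G} (intersection, +0)
EGKPTX@4: {A,C} ∪ {G} = {A,C,G} (union, +1)
per-site changes: [3, 2, 3, 2, 3]; total = 13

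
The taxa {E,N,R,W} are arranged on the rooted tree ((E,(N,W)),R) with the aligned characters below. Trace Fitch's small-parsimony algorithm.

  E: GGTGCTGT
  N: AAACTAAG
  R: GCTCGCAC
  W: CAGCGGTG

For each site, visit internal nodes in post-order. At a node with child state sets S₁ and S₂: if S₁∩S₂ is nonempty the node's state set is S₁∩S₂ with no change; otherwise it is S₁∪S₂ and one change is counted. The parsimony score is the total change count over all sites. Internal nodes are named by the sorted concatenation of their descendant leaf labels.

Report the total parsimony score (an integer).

16

NW@0: {A} ∪ {C} = {A,C} (union, +1)
ENW@0: {G} ∪ {A,C} = {A,C,G} (union, +1)
ENRW@0: {A,C,G} ∩ {G} = {G} (intersection, +0)
NW@1: {A} ∩ {A} = {A} (intersection, +0)
ENW@1: {G} ∪ {A} = {A,G} (union, +1)
ENRW@1: {A,G} ∪ {C} = {A,C,G} (union, +1)
NW@2: {A} ∪ {G} = {A,G} (union, +1)
ENW@2: {T} ∪ {A,G} = {A,G,T} (union, +1)
ENRW@2: {A,G,T} ∩ {T} = {T} (intersection, +0)
NW@3: {C} ∩ {C} = {C} (intersection, +0)
ENW@3: {G} ∪ {C} = {C,G} (union, +1)
ENRW@3: {C,G} ∩ {C} = {C} (intersection, +0)
NW@4: {T} ∪ {G} = {G,T} (union, +1)
ENW@4: {C} ∪ {G,T} = {C,G,T} (union, +1)
ENRW@4: {C,G,T} ∩ {G} = {G} (intersection, +0)
NW@5: {A} ∪ {G} = {A,G} (union, +1)
ENW@5: {T} ∪ {A,G} = {A,G,T} (union, +1)
ENRW@5: {A,G,T} ∪ {C} = {A,C,G,T} (union, +1)
NW@6: {A} ∪ {T} = {A,T} (union, +1)
ENW@6: {G} ∪ {A,T} = {A,G,T} (union, +1)
ENRW@6: {A,G,T} ∩ {A} = {A} (intersection, +0)
NW@7: {G} ∩ {G} = {G} (intersection, +0)
ENW@7: {T} ∪ {G} = {G,T} (union, +1)
ENRW@7: {G,T} ∪ {C} = {C,G,T} (union, +1)
per-site changes: [2, 2, 2, 1, 2, 3, 2, 2]; total = 16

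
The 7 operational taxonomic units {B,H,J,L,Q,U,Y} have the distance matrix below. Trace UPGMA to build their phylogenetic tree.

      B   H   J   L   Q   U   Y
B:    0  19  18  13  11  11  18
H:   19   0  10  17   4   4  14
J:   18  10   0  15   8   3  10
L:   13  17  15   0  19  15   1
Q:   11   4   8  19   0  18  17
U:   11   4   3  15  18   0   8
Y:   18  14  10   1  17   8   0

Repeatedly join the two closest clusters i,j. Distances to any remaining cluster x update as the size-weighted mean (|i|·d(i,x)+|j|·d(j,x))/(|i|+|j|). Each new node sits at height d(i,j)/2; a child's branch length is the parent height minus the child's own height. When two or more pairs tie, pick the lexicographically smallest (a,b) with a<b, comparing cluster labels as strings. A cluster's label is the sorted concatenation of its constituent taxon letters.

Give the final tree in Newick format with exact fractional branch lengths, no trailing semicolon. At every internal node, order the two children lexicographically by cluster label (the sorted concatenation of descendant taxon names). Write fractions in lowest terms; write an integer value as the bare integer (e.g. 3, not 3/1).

iteration 1: select L,Y (d=1); attach at lengths (1/2, 1/2); label the merged cluster LY
  updated: d(B,LY)=31/2, d(H,LY)=31/2, d(J,LY)=25/2, d(LY,Q)=18, d(LY,U)=23/2
iteration 2: select J,U (d=3); attach at lengths (3/2, 3/2); label the merged cluster JU
  updated: d(B,JU)=29/2, d(H,JU)=7, d(JU,LY)=12, d(JU,Q)=13
iteration 3: select H,Q (d=4); attach at lengths (2, 2); label the merged cluster HQ
  updated: d(B,HQ)=15, d(HQ,JU)=10, d(HQ,LY)=67/4
iteration 4: select HQ,JU (d=10); attach at lengths (3, 7/2); label the merged cluster HJQU
  updated: d(B,HJQU)=59/4, d(HJQU,LY)=115/8
iteration 5: select HJQU,LY (d=115/8); attach at lengths (35/16, 107/16); label the merged cluster HJLQUY
  updated: d(B,HJLQUY)=15
iteration 6: select B,HJLQUY (d=15); attach at lengths (15/2, 5/16); label the merged cluster BHJLQUY
final tree: (B:15/2,(((H:2,Q:2):3,(J:3/2,U:3/2):7/2):35/16,(L:1/2,Y:1/2):107/16):5/16)
total length: 499/16

(B:15/2,(((H:2,Q:2):3,(J:3/2,U:3/2):7/2):35/16,(L:1/2,Y:1/2):107/16):5/16)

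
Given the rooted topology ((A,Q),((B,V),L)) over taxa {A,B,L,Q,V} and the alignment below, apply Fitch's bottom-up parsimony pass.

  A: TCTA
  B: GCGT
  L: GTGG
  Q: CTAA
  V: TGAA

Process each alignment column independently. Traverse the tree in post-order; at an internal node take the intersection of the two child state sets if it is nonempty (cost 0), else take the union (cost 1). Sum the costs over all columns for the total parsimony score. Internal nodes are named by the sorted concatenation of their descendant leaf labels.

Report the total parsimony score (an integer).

site 0, node AQ: A={T} ∪ Q={C} → {C,T} (+1)
site 0, node BV: B={G} ∪ V={T} → {G,T} (+1)
site 0, node BLV: BV={G,T} ∩ L={G} → {G} (+0)
site 0, node ABLQV: AQ={C,T} ∪ BLV={G} → {C,G,T} (+1)
site 1, node AQ: A={C} ∪ Q={T} → {C,T} (+1)
site 1, node BV: B={C} ∪ V={G} → {C,G} (+1)
site 1, node BLV: BV={C,G} ∪ L={T} → {C,G,T} (+1)
site 1, node ABLQV: AQ={C,T} ∩ BLV={C,G,T} → {C,T} (+0)
site 2, node AQ: A={T} ∪ Q={A} → {A,T} (+1)
site 2, node BV: B={G} ∪ V={A} → {A,G} (+1)
site 2, node BLV: BV={A,G} ∩ L={G} → {G} (+0)
site 2, node ABLQV: AQ={A,T} ∪ BLV={G} → {A,G,T} (+1)
site 3, node AQ: A={A} ∩ Q={A} → {A} (+0)
site 3, node BV: B={T} ∪ V={A} → {A,T} (+1)
site 3, node BLV: BV={A,T} ∪ L={G} → {A,G,T} (+1)
site 3, node ABLQV: AQ={A} ∩ BLV={A,G,T} → {A} (+0)
per-site changes: [3, 3, 3, 2]; total = 11

11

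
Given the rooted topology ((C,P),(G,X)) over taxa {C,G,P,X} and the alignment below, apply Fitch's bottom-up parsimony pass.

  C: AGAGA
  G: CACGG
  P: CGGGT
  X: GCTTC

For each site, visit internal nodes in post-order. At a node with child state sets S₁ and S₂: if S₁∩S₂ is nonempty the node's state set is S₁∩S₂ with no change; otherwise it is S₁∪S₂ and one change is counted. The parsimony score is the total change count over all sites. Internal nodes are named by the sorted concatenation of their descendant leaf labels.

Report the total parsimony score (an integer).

11

site 0, node CP: C={A} ∪ P={C} → {A,C} (+1)
site 0, node GX: G={C} ∪ X={G} → {C,G} (+1)
site 0, node CGPX: CP={A,C} ∩ GX={C,G} → {C} (+0)
site 1, node CP: C={G} ∩ P={G} → {G} (+0)
site 1, node GX: G={A} ∪ X={C} → {A,C} (+1)
site 1, node CGPX: CP={G} ∪ GX={A,C} → {A,C,G} (+1)
site 2, node CP: C={A} ∪ P={G} → {A,G} (+1)
site 2, node GX: G={C} ∪ X={T} → {C,T} (+1)
site 2, node CGPX: CP={A,G} ∪ GX={C,T} → {A,C,G,T} (+1)
site 3, node CP: C={G} ∩ P={G} → {G} (+0)
site 3, node GX: G={G} ∪ X={T} → {G,T} (+1)
site 3, node CGPX: CP={G} ∩ GX={G,T} → {G} (+0)
site 4, node CP: C={A} ∪ P={T} → {A,T} (+1)
site 4, node GX: G={G} ∪ X={C} → {C,G} (+1)
site 4, node CGPX: CP={A,T} ∪ GX={C,G} → {A,C,G,T} (+1)
per-site changes: [2, 2, 3, 1, 3]; total = 11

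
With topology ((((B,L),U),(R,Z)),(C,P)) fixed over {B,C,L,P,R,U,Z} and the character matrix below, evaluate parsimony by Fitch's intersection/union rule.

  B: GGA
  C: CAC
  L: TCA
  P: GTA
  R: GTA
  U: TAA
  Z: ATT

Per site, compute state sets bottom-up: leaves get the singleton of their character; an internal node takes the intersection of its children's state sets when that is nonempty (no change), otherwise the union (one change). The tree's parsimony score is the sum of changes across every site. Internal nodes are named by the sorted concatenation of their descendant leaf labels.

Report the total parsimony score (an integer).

10

[col 0] BL: children B:{G}, L:{T} ∪→ {G,T}; cost 1
[col 0] BLU: children BL:{G,T}, U:{T} ∩→ {T}; cost 0
[col 0] RZ: children R:{G}, Z:{A} ∪→ {A,G}; cost 1
[col 0] BLRUZ: children BLU:{T}, RZ:{A,G} ∪→ {A,G,T}; cost 1
[col 0] CP: children C:{C}, P:{G} ∪→ {C,G}; cost 1
[col 0] BCLPRUZ: children BLRUZ:{A,G,T}, CP:{C,G} ∩→ {G}; cost 0
[col 1] BL: children B:{G}, L:{C} ∪→ {C,G}; cost 1
[col 1] BLU: children BL:{C,G}, U:{A} ∪→ {A,C,G}; cost 1
[col 1] RZ: children R:{T}, Z:{T} ∩→ {T}; cost 0
[col 1] BLRUZ: children BLU:{A,C,G}, RZ:{T} ∪→ {A,C,G,T}; cost 1
[col 1] CP: children C:{A}, P:{T} ∪→ {A,T}; cost 1
[col 1] BCLPRUZ: children BLRUZ:{A,C,G,T}, CP:{A,T} ∩→ {A,T}; cost 0
[col 2] BL: children B:{A}, L:{A} ∩→ {A}; cost 0
[col 2] BLU: children BL:{A}, U:{A} ∩→ {A}; cost 0
[col 2] RZ: children R:{A}, Z:{T} ∪→ {A,T}; cost 1
[col 2] BLRUZ: children BLU:{A}, RZ:{A,T} ∩→ {A}; cost 0
[col 2] CP: children C:{C}, P:{A} ∪→ {A,C}; cost 1
[col 2] BCLPRUZ: children BLRUZ:{A}, CP:{A,C} ∩→ {A}; cost 0
per-site changes: [4, 4, 2]; total = 10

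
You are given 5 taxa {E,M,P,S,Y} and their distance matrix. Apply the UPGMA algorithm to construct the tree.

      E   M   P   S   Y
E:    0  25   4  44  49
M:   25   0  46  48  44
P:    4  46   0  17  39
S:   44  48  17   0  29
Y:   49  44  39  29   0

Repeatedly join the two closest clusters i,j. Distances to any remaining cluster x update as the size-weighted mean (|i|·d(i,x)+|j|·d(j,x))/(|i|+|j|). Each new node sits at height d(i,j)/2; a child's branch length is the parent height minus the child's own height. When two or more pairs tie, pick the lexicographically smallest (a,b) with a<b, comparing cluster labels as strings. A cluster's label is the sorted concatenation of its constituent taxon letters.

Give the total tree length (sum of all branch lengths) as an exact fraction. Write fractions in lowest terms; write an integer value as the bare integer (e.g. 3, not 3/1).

893/12

iteration 1: select E,P (d=4); attach at lengths (2, 2); label the merged cluster EP
  updated: d(EP,M)=71/2, d(EP,S)=61/2, d(EP,Y)=44
iteration 2: select S,Y (d=29); attach at lengths (29/2, 29/2); label the merged cluster SY
  updated: d(EP,SY)=149/4, d(M,SY)=46
iteration 3: select EP,M (d=71/2); attach at lengths (63/4, 71/4); label the merged cluster EMP
  updated: d(EMP,SY)=241/6
iteration 4: select EMP,SY (d=241/6); attach at lengths (7/3, 67/12); label the merged cluster EMPSY
final tree: (((E:2,P:2):63/4,M:71/4):7/3,(S:29/2,Y:29/2):67/12)
total length: 893/12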